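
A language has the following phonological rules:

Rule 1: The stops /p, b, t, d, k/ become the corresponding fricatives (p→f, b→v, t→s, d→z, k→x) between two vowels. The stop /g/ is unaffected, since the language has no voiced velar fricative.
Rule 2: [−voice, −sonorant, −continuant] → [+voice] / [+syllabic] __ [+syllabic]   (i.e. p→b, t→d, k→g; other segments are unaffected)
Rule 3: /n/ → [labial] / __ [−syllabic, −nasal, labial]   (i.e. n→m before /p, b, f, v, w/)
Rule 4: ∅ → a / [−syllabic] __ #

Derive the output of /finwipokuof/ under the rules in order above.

Rule 1 (intervocalic spirantization): /p/ is a stop between vowels /i/ and /o/, so it spirantizes to the fricative [f]. /k/ is a stop between vowels /o/ and /u/, so it spirantizes to the fricative [x]. /finwipokuof/ → finwifoxuof.
Rule 2 (intervocalic voicing): no segment meets the environment; /finwifoxuof/ is unchanged.
Rule 3 (nasal place assimilation): /n/ precedes the labial consonant /w/, so it assimilates in place to [m]. /finwifoxuof/ → fimwifoxuof.
Rule 4 (final a-epenthesis): the form ends in the consonant /f/, so [a] is inserted word-finally. /fimwifoxuof/ → fimwifoxuofa.

fimwifoxuofa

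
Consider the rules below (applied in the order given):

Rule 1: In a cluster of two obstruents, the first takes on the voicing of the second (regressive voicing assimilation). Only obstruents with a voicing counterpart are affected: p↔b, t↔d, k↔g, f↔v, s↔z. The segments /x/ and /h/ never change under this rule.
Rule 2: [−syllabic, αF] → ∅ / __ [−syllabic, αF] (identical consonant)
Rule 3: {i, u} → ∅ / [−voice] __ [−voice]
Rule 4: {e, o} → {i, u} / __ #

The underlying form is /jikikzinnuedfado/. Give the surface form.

jikigzinuetfadu

Rule 1 (regressive voicing assimilation): /k/ precedes the voiced obstruent /z/, so it voices to [g] by assimilation. /d/ precedes the voiceless obstruent /f/, so it devoices to [t] by assimilation. /jikikzinnuedfado/ → jikigzinnuetfado.
Rule 2 (degemination): /nn/ is a geminate; the first /n/ deletes. /jikigzinnuetfado/ → jikigzinuetfado.
Rule 3 (high vowel syncope): no segment meets the environment; /jikigzinuetfado/ is unchanged.
Rule 4 (final vowel raising): /o/ is a mid vowel in word-final position, so it raises to [u]. /jikigzinuetfado/ → jikigzinuetfadu.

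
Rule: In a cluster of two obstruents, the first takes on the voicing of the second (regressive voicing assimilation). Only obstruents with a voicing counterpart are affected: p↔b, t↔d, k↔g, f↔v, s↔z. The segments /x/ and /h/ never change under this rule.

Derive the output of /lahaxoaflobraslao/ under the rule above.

No segment of /lahaxoaflobraslao/ meets the structural description of the rule, so the form surfaces unchanged.

lahaxoaflobraslao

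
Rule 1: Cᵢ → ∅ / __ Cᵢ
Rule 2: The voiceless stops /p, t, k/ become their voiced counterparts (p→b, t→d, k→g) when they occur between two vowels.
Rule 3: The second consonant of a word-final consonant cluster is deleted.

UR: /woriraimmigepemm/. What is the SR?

Rule 1 (degemination): /mm/ is a geminate; the first /m/ deletes. /mm/ is a geminate; the first /m/ deletes. /woriraimmigepemm/ → woriraimigepem.
Rule 2 (intervocalic voicing): /p/ is a voiceless stop between vowels /e/ and /e/, so it voices to [b]. /woriraimigepem/ → woriraimigebem.
Rule 3 (final cluster simplification): no segment meets the environment; /woriraimigebem/ is unchanged.

woriraimigebem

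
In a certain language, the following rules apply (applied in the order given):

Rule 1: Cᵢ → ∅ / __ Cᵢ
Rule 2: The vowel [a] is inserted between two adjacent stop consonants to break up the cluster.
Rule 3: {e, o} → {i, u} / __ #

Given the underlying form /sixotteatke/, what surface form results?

sixoteataki

Rule 1 (degemination): /tt/ is a geminate; the first /t/ deletes. /sixotteatke/ → sixoteatke.
Rule 2 (stop-cluster a-epenthesis): /t/ and /k/ form a stop–stop cluster, so [a] is inserted between them. /sixoteatke/ → sixoteatake.
Rule 3 (final vowel raising): /e/ is a mid vowel in word-final position, so it raises to [i]. /sixoteatake/ → sixoteataki.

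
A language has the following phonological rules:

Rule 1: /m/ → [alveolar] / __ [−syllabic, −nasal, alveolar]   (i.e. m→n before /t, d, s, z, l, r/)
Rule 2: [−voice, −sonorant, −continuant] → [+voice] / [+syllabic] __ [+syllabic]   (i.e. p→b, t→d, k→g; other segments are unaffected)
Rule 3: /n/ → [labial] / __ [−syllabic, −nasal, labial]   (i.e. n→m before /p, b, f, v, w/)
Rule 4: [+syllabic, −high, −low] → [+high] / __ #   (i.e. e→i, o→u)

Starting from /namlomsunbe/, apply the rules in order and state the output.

Rule 1 (nasal place assimilation): /m/ precedes the alveolar consonant /l/, so it assimilates in place to [n]. /m/ precedes the alveolar consonant /s/, so it assimilates in place to [n]. /namlomsunbe/ → nanlonsunbe.
Rule 2 (intervocalic voicing): no segment meets the environment; /nanlonsunbe/ is unchanged.
Rule 3 (nasal place assimilation): /n/ precedes the labial consonant /b/, so it assimilates in place to [m]. /nanlonsunbe/ → nanlonsumbe.
Rule 4 (final vowel raising): /e/ is a mid vowel in word-final position, so it raises to [i]. /nanlonsumbe/ → nanlonsumbi.

nanlonsumbi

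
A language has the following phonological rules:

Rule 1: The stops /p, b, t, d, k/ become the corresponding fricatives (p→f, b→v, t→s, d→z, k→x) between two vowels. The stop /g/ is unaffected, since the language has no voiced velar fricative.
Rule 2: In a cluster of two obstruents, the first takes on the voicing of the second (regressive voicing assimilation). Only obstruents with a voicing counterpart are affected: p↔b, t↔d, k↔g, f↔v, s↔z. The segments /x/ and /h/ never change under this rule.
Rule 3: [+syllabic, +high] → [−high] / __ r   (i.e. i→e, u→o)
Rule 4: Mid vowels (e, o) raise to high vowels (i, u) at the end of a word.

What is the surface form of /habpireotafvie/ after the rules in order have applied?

Rule 1 (intervocalic spirantization): /t/ is a stop between vowels /o/ and /a/, so it spirantizes to the fricative [s]. /habpireotafvie/ → habpireosafvie.
Rule 2 (regressive voicing assimilation): /b/ precedes the voiceless obstruent /p/, so it devoices to [p] by assimilation. /f/ precedes the voiced obstruent /v/, so it voices to [v] by assimilation. /habpireosafvie/ → happireosavvie.
Rule 3 (pre-rhotic lowering): /i/ is a high vowel immediately before /r/, so it lowers to [e]. /happireosavvie/ → happereosavvie.
Rule 4 (final vowel raising): /e/ is a mid vowel in word-final position, so it raises to [i]. /happereosavvie/ → happereosavvii.

happereosavvii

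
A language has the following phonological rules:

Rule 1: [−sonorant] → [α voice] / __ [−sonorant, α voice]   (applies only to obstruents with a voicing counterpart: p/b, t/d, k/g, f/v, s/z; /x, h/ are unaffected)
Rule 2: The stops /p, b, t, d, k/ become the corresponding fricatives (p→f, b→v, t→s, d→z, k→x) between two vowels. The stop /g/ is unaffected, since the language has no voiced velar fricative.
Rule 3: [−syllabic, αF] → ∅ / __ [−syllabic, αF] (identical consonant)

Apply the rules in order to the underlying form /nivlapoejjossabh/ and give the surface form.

Rule 1 (regressive voicing assimilation): /b/ precedes the voiceless obstruent /h/, so it devoices to [p] by assimilation. /nivlapoejjossabh/ → nivlapoejjossaph.
Rule 2 (intervocalic spirantization): /p/ is a stop between vowels /a/ and /o/, so it spirantizes to the fricative [f]. /nivlapoejjossaph/ → nivlafoejjossaph.
Rule 3 (degemination): /jj/ is a geminate; the first /j/ deletes. /ss/ is a geminate; the first /s/ deletes. /nivlafoejjossaph/ → nivlafoejosaph.

nivlafoejosaph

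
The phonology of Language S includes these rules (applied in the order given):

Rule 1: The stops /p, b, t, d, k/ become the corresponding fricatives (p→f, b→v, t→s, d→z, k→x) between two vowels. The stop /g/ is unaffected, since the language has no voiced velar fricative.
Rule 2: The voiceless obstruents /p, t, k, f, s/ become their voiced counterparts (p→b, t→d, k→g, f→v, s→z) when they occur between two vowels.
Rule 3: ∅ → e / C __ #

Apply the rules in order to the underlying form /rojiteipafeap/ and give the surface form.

Rule 1 (intervocalic spirantization): /t/ is a stop between vowels /i/ and /e/, so it spirantizes to the fricative [s]. /p/ is a stop between vowels /i/ and /a/, so it spirantizes to the fricative [f]. /rojiteipafeap/ → rojiseifafeap.
Rule 2 (intervocalic voicing): /s/ is a voiceless obstruent between vowels /i/ and /e/, so it voices to [z]. /f/ is a voiceless obstruent between vowels /i/ and /a/, so it voices to [v]. /f/ is a voiceless obstruent between vowels /a/ and /e/, so it voices to [v]. /rojiseifafeap/ → rojizeivaveap.
Rule 3 (final e-epenthesis): the form ends in the consonant /p/, so [e] is inserted word-finally. /rojizeivaveap/ → rojizeivaveape.

rojizeivaveape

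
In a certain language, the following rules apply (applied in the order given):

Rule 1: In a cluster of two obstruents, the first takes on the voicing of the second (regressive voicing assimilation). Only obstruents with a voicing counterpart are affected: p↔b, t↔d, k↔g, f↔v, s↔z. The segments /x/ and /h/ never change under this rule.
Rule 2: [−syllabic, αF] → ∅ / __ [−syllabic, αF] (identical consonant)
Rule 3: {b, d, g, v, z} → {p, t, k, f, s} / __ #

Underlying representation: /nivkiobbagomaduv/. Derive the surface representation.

Rule 1 (regressive voicing assimilation): /v/ precedes the voiceless obstruent /k/, so it devoices to [f] by assimilation. /nivkiobbagomaduv/ → nifkiobbagomaduv.
Rule 2 (degemination): /bb/ is a geminate; the first /b/ deletes. /nifkiobbagomaduv/ → nifkiobagomaduv.
Rule 3 (final devoicing): /v/ is a voiced obstruent in word-final position, so it devoices to [f]. /nifkiobagomaduv/ → nifkiobagomaduf.

nifkiobagomaduf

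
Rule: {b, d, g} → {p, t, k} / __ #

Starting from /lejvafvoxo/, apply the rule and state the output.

lejvafvoxo

No segment of /lejvafvoxo/ meets the structural description of the rule, so the form surfaces unchanged.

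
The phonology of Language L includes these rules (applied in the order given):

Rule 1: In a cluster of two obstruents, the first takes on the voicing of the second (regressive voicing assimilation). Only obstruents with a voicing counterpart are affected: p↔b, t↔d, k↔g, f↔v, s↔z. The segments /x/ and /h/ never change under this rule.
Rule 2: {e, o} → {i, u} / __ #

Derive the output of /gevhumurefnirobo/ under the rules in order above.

gefhumurefnirobu

Rule 1 (regressive voicing assimilation): /v/ precedes the voiceless obstruent /h/, so it devoices to [f] by assimilation. /gevhumurefnirobo/ → gefhumurefnirobo.
Rule 2 (final vowel raising): /o/ is a mid vowel in word-final position, so it raises to [u]. /gefhumurefnirobo/ → gefhumurefnirobu.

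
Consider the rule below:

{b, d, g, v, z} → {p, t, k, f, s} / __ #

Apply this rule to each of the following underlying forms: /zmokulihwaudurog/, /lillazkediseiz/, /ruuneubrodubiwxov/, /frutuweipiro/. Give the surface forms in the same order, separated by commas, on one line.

/zmokulihwaudurog/: /g/ is a voiced obstruent in word-final position, so it devoices to [k]. → [zmokulihwaudurok].
/lillazkediseiz/: /z/ is a voiced obstruent in word-final position, so it devoices to [s]. → [lillazkediseis].
/ruuneubrodubiwxov/: /v/ is a voiced obstruent in word-final position, so it devoices to [f]. → [ruuneubrodubiwxof].
/frutuweipiro/: the rule's environment is not met; surfaces unchanged as [frutuweipiro].

zmokulihwaudurok, lillazkediseis, ruuneubrodubiwxof, frutuweipiro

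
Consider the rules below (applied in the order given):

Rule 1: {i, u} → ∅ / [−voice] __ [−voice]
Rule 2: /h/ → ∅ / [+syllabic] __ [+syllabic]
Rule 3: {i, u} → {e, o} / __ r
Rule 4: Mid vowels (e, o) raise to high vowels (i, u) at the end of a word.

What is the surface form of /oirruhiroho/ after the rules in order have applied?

Rule 1 (high vowel syncope): no segment meets the environment; /oirruhiroho/ is unchanged.
Rule 2 (intervocalic h-deletion): /h/ occurs between vowels /u/ and /i/, so it deletes. /h/ occurs between vowels /o/ and /o/, so it deletes. /oirruhiroho/ → oirruiroo.
Rule 3 (pre-rhotic lowering): /i/ is a high vowel immediately before /r/, so it lowers to [e]. /i/ is a high vowel immediately before /r/, so it lowers to [e]. /oirruiroo/ → oerrueroo.
Rule 4 (final vowel raising): /o/ is a mid vowel in word-final position, so it raises to [u]. /oerrueroo/ → oerruerou.

oerruerou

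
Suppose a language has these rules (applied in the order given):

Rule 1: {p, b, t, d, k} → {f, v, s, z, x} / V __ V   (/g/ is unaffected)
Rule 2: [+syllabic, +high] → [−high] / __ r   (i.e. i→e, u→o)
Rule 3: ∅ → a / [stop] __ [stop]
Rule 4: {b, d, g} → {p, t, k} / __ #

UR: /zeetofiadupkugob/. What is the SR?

zeesofiazupakugop

Rule 1 (intervocalic spirantization): /t/ is a stop between vowels /e/ and /o/, so it spirantizes to the fricative [s]. /d/ is a stop between vowels /a/ and /u/, so it spirantizes to the fricative [z]. /zeetofiadupkugob/ → zeesofiazupkugob.
Rule 2 (pre-rhotic lowering): no segment meets the environment; /zeesofiazupkugob/ is unchanged.
Rule 3 (stop-cluster a-epenthesis): /p/ and /k/ form a stop–stop cluster, so [a] is inserted between them. /zeesofiazupkugob/ → zeesofiazupakugob.
Rule 4 (final devoicing): /b/ is a voiced stop in word-final position, so it devoices to [p]. /zeesofiazupakugob/ → zeesofiazupakugop.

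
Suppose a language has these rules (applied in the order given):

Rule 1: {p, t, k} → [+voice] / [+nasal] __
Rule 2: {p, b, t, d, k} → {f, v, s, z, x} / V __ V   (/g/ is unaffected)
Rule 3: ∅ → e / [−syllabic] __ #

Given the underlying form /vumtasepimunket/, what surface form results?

vumdasefimungete

Rule 1 (post-nasal voicing): /t/ is a voiceless stop immediately after the nasal /m/, so it voices to [d]. /k/ is a voiceless stop immediately after the nasal /n/, so it voices to [g]. /vumtasepimunket/ → vumdasepimunget.
Rule 2 (intervocalic spirantization): /p/ is a stop between vowels /e/ and /i/, so it spirantizes to the fricative [f]. /vumdasepimunget/ → vumdasefimunget.
Rule 3 (final e-epenthesis): the form ends in the consonant /t/, so [e] is inserted word-finally. /vumdasefimunget/ → vumdasefimungete.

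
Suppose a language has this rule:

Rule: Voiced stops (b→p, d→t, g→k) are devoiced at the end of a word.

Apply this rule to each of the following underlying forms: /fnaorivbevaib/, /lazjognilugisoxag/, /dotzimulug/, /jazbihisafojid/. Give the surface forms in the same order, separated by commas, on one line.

fnaorivbevaip, lazjognilugisoxak, dotzimuluk, jazbihisafojit

/fnaorivbevaib/: /b/ is a voiced stop in word-final position, so it devoices to [p]. → [fnaorivbevaip].
/lazjognilugisoxag/: /g/ is a voiced stop in word-final position, so it devoices to [k]. → [lazjognilugisoxak].
/dotzimulug/: /g/ is a voiced stop in word-final position, so it devoices to [k]. → [dotzimuluk].
/jazbihisafojid/: /d/ is a voiced stop in word-final position, so it devoices to [t]. → [jazbihisafojit].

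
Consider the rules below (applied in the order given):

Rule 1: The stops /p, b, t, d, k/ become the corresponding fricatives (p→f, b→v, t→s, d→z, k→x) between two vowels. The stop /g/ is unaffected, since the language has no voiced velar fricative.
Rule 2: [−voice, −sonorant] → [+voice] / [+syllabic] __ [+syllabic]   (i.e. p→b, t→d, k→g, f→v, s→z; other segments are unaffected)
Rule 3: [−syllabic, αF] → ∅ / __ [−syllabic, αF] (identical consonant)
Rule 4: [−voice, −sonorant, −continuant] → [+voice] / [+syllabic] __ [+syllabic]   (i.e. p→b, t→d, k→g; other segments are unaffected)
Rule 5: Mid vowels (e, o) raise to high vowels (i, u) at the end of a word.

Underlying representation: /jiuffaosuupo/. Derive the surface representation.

jiufaozuuvu

Rule 1 (intervocalic spirantization): /p/ is a stop between vowels /u/ and /o/, so it spirantizes to the fricative [f]. /jiuffaosuupo/ → jiuffaosuufo.
Rule 2 (intervocalic voicing): /s/ is a voiceless obstruent between vowels /o/ and /u/, so it voices to [z]. /f/ is a voiceless obstruent between vowels /u/ and /o/, so it voices to [v]. /jiuffaosuufo/ → jiuffaozuuvo.
Rule 3 (degemination): /ff/ is a geminate; the first /f/ deletes. /jiuffaozuuvo/ → jiufaozuuvo.
Rule 4 (intervocalic voicing): no segment meets the environment; /jiufaozuuvo/ is unchanged.
Rule 5 (final vowel raising): /o/ is a mid vowel in word-final position, so it raises to [u]. /jiufaozuuvo/ → jiufaozuuvu.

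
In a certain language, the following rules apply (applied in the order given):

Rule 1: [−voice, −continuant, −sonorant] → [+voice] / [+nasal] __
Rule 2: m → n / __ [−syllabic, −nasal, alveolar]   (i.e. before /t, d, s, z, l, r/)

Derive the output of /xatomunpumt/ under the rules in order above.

xatomunbund

Rule 1 (post-nasal voicing): /p/ is a voiceless stop immediately after the nasal /n/, so it voices to [b]. /t/ is a voiceless stop immediately after the nasal /m/, so it voices to [d]. /xatomunpumt/ → xatomunbumd.
Rule 2 (nasal place assimilation): /m/ precedes the alveolar consonant /d/, so it assimilates in place to [n]. /xatomunbumd/ → xatomunbund.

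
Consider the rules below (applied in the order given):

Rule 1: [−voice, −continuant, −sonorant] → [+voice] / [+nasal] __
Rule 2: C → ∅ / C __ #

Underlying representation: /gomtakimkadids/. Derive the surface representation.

gomdakimgadid

Rule 1 (post-nasal voicing): /t/ is a voiceless stop immediately after the nasal /m/, so it voices to [d]. /k/ is a voiceless stop immediately after the nasal /m/, so it voices to [g]. /gomtakimkadids/ → gomdakimgadids.
Rule 2 (final cluster simplification): /s/ is the second consonant of a word-final cluster /ds/, so it deletes. /gomdakimgadids/ → gomdakimgadid.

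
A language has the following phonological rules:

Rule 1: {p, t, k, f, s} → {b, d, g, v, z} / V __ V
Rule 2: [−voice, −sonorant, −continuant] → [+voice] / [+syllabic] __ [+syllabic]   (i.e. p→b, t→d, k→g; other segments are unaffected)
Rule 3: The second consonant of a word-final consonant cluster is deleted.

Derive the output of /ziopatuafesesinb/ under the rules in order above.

Rule 1 (intervocalic voicing): /p/ is a voiceless obstruent between vowels /o/ and /a/, so it voices to [b]. /t/ is a voiceless obstruent between vowels /a/ and /u/, so it voices to [d]. /f/ is a voiceless obstruent between vowels /a/ and /e/, so it voices to [v]. /s/ is a voiceless obstruent between vowels /e/ and /e/, so it voices to [z]. /s/ is a voiceless obstruent between vowels /e/ and /i/, so it voices to [z]. /ziopatuafesesinb/ → ziobaduavezezinb.
Rule 2 (intervocalic voicing): no segment meets the environment; /ziobaduavezezinb/ is unchanged.
Rule 3 (final cluster simplification): /b/ is the second consonant of a word-final cluster /nb/, so it deletes. /ziobaduavezezinb/ → ziobaduavezezin.

ziobaduavezezin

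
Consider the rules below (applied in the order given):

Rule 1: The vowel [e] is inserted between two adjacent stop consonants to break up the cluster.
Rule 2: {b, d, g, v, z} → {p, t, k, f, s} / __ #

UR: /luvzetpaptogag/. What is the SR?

luvzetepapetogak

Rule 1 (stop-cluster e-epenthesis): /t/ and /p/ form a stop–stop cluster, so [e] is inserted between them. /p/ and /t/ form a stop–stop cluster, so [e] is inserted between them. /luvzetpaptogag/ → luvzetepapetogag.
Rule 2 (final devoicing): /g/ is a voiced obstruent in word-final position, so it devoices to [k]. /luvzetepapetogag/ → luvzetepapetogak.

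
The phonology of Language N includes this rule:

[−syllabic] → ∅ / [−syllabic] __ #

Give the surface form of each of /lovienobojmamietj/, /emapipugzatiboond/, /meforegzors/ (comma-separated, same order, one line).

lovienobojmamiet, emapipugzatiboon, meforegzor

/lovienobojmamietj/: /j/ is the second consonant of a word-final cluster /tj/, so it deletes. → [lovienobojmamiet].
/emapipugzatiboond/: /d/ is the second consonant of a word-final cluster /nd/, so it deletes. → [emapipugzatiboon].
/meforegzors/: /s/ is the second consonant of a word-final cluster /rs/, so it deletes. → [meforegzor].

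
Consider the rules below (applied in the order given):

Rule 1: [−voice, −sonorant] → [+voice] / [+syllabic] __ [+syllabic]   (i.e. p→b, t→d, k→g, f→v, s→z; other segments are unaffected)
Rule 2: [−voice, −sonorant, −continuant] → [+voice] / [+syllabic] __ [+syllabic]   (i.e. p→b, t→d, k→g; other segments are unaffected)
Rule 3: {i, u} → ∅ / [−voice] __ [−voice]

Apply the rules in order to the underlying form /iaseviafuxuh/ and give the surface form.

Rule 1 (intervocalic voicing): /s/ is a voiceless obstruent between vowels /a/ and /e/, so it voices to [z]. /f/ is a voiceless obstruent between vowels /a/ and /u/, so it voices to [v]. /iaseviafuxuh/ → iazeviavuxuh.
Rule 2 (intervocalic voicing): no segment meets the environment; /iazeviavuxuh/ is unchanged.
Rule 3 (high vowel syncope): /u/ is a high vowel flanked by voiceless consonants /x/ and /h/, so it deletes. /iazeviavuxuh/ → iazeviavuxh.

iazeviavuxh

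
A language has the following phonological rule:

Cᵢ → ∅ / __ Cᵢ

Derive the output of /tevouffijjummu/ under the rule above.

tevoufijumu

/ff/ is a geminate; the first /f/ deletes.
/jj/ is a geminate; the first /j/ deletes.
/mm/ is a geminate; the first /m/ deletes.
Surface form: [tevoufijumu].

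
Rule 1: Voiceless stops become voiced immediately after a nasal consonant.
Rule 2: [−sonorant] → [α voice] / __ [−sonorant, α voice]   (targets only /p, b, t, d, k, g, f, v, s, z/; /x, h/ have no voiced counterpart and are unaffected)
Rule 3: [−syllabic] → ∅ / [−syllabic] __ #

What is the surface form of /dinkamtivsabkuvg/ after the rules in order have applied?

dingamdifsapkuv

Rule 1 (post-nasal voicing): /k/ is a voiceless stop immediately after the nasal /n/, so it voices to [g]. /t/ is a voiceless stop immediately after the nasal /m/, so it voices to [d]. /dinkamtivsabkuvg/ → dingamdivsabkuvg.
Rule 2 (regressive voicing assimilation): /v/ precedes the voiceless obstruent /s/, so it devoices to [f] by assimilation. /b/ precedes the voiceless obstruent /k/, so it devoices to [p] by assimilation. /dingamdivsabkuvg/ → dingamdifsapkuvg.
Rule 3 (final cluster simplification): /g/ is the second consonant of a word-final cluster /vg/, so it deletes. /dingamdifsapkuvg/ → dingamdifsapkuv.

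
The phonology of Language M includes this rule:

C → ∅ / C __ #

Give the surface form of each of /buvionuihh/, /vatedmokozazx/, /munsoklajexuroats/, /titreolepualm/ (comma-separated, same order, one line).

buvionuih, vatedmokozaz, munsoklajexuroat, titreolepual

/buvionuihh/: /h/ is the second consonant of a word-final cluster /hh/, so it deletes. → [buvionuih].
/vatedmokozazx/: /x/ is the second consonant of a word-final cluster /zx/, so it deletes. → [vatedmokozaz].
/munsoklajexuroats/: /s/ is the second consonant of a word-final cluster /ts/, so it deletes. → [munsoklajexuroat].
/titreolepualm/: /m/ is the second consonant of a word-final cluster /lm/, so it deletes. → [titreolepual].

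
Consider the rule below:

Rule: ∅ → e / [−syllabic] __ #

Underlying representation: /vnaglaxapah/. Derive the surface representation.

the form ends in the consonant /h/, so [e] is inserted word-finally.
Surface form: [vnaglaxapahe].

vnaglaxapahe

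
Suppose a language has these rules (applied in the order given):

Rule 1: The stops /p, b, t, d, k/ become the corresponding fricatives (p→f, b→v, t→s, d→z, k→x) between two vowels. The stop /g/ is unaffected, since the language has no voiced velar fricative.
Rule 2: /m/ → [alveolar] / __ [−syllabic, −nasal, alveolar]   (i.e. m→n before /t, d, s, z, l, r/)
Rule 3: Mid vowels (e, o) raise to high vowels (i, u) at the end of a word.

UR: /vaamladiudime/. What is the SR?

vaanlaziuzimi

Rule 1 (intervocalic spirantization): /d/ is a stop between vowels /a/ and /i/, so it spirantizes to the fricative [z]. /d/ is a stop between vowels /u/ and /i/, so it spirantizes to the fricative [z]. /vaamladiudime/ → vaamlaziuzime.
Rule 2 (nasal place assimilation): /m/ precedes the alveolar consonant /l/, so it assimilates in place to [n]. /vaamlaziuzime/ → vaanlaziuzime.
Rule 3 (final vowel raising): /e/ is a mid vowel in word-final position, so it raises to [i]. /vaanlaziuzime/ → vaanlaziuzimi.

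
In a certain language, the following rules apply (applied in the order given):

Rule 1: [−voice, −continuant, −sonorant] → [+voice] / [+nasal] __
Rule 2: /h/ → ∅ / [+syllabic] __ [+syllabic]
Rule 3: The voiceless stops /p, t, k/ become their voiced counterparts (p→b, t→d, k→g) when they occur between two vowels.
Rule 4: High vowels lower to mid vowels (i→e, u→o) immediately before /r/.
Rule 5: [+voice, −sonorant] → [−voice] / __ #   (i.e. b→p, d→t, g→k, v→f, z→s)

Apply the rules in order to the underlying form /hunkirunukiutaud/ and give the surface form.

Rule 1 (post-nasal voicing): /k/ is a voiceless stop immediately after the nasal /n/, so it voices to [g]. /hunkirunukiutaud/ → hungirunukiutaud.
Rule 2 (intervocalic h-deletion): no segment meets the environment; /hungirunukiutaud/ is unchanged.
Rule 3 (intervocalic voicing): /k/ is a voiceless stop between vowels /u/ and /i/, so it voices to [g]. /t/ is a voiceless stop between vowels /u/ and /a/, so it voices to [d]. /hungirunukiutaud/ → hungirunugiudaud.
Rule 4 (pre-rhotic lowering): /i/ is a high vowel immediately before /r/, so it lowers to [e]. /hungirunugiudaud/ → hungerunugiudaud.
Rule 5 (final devoicing): /d/ is a voiced obstruent in word-final position, so it devoices to [t]. /hungerunugiudaud/ → hungerunugiudaut.

hungerunugiudaut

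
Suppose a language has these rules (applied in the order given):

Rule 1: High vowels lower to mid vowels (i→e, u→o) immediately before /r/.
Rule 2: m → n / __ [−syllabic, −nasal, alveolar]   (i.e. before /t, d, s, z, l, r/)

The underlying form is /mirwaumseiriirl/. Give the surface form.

Rule 1 (pre-rhotic lowering): /i/ is a high vowel immediately before /r/, so it lowers to [e]. /i/ is a high vowel immediately before /r/, so it lowers to [e]. /i/ is a high vowel immediately before /r/, so it lowers to [e]. /mirwaumseiriirl/ → merwaumseerierl.
Rule 2 (nasal place assimilation): /m/ precedes the alveolar consonant /s/, so it assimilates in place to [n]. /merwaumseerierl/ → merwaunseerierl.

merwaunseerierl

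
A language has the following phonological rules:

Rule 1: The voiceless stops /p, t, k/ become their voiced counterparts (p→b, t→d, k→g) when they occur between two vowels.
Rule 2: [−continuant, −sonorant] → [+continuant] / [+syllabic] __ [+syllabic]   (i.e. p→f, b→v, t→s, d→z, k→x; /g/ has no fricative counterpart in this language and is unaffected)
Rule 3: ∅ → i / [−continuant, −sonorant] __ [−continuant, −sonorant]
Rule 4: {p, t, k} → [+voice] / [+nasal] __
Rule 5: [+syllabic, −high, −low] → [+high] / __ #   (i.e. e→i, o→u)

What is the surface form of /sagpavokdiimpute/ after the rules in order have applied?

Rule 1 (intervocalic voicing): /t/ is a voiceless stop between vowels /u/ and /e/, so it voices to [d]. /sagpavokdiimpute/ → sagpavokdiimpude.
Rule 2 (intervocalic spirantization): /d/ is a stop between vowels /u/ and /e/, so it spirantizes to the fricative [z]. /sagpavokdiimpude/ → sagpavokdiimpuze.
Rule 3 (stop-cluster i-epenthesis): /g/ and /p/ form a stop–stop cluster, so [i] is inserted between them. /k/ and /d/ form a stop–stop cluster, so [i] is inserted between them. /sagpavokdiimpuze/ → sagipavokidiimpuze.
Rule 4 (post-nasal voicing): /p/ is a voiceless stop immediately after the nasal /m/, so it voices to [b]. /sagipavokidiimpuze/ → sagipavokidiimbuze.
Rule 5 (final vowel raising): /e/ is a mid vowel in word-final position, so it raises to [i]. /sagipavokidiimbuze/ → sagipavokidiimbuzi.

sagipavokidiimbuzi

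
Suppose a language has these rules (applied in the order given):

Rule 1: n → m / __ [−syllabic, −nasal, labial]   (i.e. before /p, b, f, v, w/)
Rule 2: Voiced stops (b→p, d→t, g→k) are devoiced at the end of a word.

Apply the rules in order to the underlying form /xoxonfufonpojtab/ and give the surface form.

xoxomfufompojtap

Rule 1 (nasal place assimilation): /n/ precedes the labial consonant /f/, so it assimilates in place to [m]. /n/ precedes the labial consonant /p/, so it assimilates in place to [m]. /xoxonfufonpojtab/ → xoxomfufompojtab.
Rule 2 (final devoicing): /b/ is a voiced stop in word-final position, so it devoices to [p]. /xoxomfufompojtab/ → xoxomfufompojtap.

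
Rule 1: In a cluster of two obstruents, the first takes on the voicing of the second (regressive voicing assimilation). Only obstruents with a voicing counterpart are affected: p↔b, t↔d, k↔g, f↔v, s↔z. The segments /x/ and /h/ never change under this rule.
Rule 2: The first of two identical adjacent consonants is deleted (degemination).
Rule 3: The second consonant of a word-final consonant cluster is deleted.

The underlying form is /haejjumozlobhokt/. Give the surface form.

haejumozlophok

Rule 1 (regressive voicing assimilation): /b/ precedes the voiceless obstruent /h/, so it devoices to [p] by assimilation. /haejjumozlobhokt/ → haejjumozlophokt.
Rule 2 (degemination): /jj/ is a geminate; the first /j/ deletes. /haejjumozlophokt/ → haejumozlophokt.
Rule 3 (final cluster simplification): /t/ is the second consonant of a word-final cluster /kt/, so it deletes. /haejumozlophokt/ → haejumozlophok.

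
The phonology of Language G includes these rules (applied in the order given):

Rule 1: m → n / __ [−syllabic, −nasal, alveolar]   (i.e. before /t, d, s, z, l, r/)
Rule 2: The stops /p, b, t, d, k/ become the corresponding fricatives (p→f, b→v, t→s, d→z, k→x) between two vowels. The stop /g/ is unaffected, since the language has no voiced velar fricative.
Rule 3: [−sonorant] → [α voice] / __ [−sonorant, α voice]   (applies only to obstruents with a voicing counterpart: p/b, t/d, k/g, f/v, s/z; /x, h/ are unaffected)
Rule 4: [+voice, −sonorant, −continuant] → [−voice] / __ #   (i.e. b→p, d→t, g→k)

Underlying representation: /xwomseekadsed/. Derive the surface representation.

Rule 1 (nasal place assimilation): /m/ precedes the alveolar consonant /s/, so it assimilates in place to [n]. /xwomseekadsed/ → xwonseekadsed.
Rule 2 (intervocalic spirantization): /k/ is a stop between vowels /e/ and /a/, so it spirantizes to the fricative [x]. /xwonseekadsed/ → xwonseexadsed.
Rule 3 (regressive voicing assimilation): /d/ precedes the voiceless obstruent /s/, so it devoices to [t] by assimilation. /xwonseexadsed/ → xwonseexatsed.
Rule 4 (final devoicing): /d/ is a voiced stop in word-final position, so it devoices to [t]. /xwonseexatsed/ → xwonseexatset.

xwonseexatset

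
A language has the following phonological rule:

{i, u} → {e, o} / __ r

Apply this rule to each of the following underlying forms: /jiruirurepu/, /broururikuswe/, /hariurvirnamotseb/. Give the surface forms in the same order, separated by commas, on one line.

jeruerorepu, broororikuswe, hariorvernamotseb

/jiruirurepu/: /i/ is a high vowel immediately before /r/, so it lowers to [e]. /i/ is a high vowel immediately before /r/, so it lowers to [e]. /u/ is a high vowel immediately before /r/, so it lowers to [o]. → [jeruerorepu].
/broururikuswe/: /u/ is a high vowel immediately before /r/, so it lowers to [o]. /u/ is a high vowel immediately before /r/, so it lowers to [o]. → [broororikuswe].
/hariurvirnamotseb/: /u/ is a high vowel immediately before /r/, so it lowers to [o]. /i/ is a high vowel immediately before /r/, so it lowers to [e]. → [hariorvernamotseb].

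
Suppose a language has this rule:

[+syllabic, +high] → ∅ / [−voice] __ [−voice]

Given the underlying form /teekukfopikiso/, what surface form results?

teekkfopkso

/u/ is a high vowel flanked by voiceless consonants /k/ and /k/, so it deletes.
/i/ is a high vowel flanked by voiceless consonants /p/ and /k/, so it deletes.
/i/ is a high vowel flanked by voiceless consonants /k/ and /s/, so it deletes.
Surface form: [teekkfopkso].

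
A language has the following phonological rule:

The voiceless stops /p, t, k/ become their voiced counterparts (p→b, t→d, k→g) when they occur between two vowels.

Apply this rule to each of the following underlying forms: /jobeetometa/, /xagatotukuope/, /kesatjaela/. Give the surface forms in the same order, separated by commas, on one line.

jobeedomeda, xagadoduguobe, kesatjaela

/jobeetometa/: /t/ is a voiceless stop between vowels /e/ and /o/, so it voices to [d]. /t/ is a voiceless stop between vowels /e/ and /a/, so it voices to [d]. → [jobeedomeda].
/xagatotukuope/: /t/ is a voiceless stop between vowels /a/ and /o/, so it voices to [d]. /t/ is a voiceless stop between vowels /o/ and /u/, so it voices to [d]. /k/ is a voiceless stop between vowels /u/ and /u/, so it voices to [g]. /p/ is a voiceless stop between vowels /o/ and /e/, so it voices to [b]. → [xagadoduguobe].
/kesatjaela/: the rule's environment is not met; surfaces unchanged as [kesatjaela].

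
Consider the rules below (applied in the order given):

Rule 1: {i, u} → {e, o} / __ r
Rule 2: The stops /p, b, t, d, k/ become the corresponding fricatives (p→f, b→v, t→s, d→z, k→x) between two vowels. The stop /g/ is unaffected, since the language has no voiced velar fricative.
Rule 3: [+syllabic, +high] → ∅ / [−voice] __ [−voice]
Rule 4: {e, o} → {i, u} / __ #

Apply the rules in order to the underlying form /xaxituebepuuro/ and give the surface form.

Rule 1 (pre-rhotic lowering): /u/ is a high vowel immediately before /r/, so it lowers to [o]. /xaxituebepuuro/ → xaxituebepuoro.
Rule 2 (intervocalic spirantization): /t/ is a stop between vowels /i/ and /u/, so it spirantizes to the fricative [s]. /b/ is a stop between vowels /e/ and /e/, so it spirantizes to the fricative [v]. /p/ is a stop between vowels /e/ and /u/, so it spirantizes to the fricative [f]. /xaxituebepuoro/ → xaxisuevefuoro.
Rule 3 (high vowel syncope): /i/ is a high vowel flanked by voiceless consonants /x/ and /s/, so it deletes. /xaxisuevefuoro/ → xaxsuevefuoro.
Rule 4 (final vowel raising): /o/ is a mid vowel in word-final position, so it raises to [u]. /xaxsuevefuoro/ → xaxsuevefuoru.

xaxsuevefuoru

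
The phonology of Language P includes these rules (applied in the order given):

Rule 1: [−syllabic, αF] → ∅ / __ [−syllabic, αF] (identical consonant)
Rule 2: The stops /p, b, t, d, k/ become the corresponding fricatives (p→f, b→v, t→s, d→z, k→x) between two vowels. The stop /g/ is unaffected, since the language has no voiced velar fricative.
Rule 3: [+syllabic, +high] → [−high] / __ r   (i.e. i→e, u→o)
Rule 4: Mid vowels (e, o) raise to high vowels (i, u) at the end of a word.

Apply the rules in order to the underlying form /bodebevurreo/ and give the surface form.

bozevevoreu

Rule 1 (degemination): /rr/ is a geminate; the first /r/ deletes. /bodebevurreo/ → bodebevureo.
Rule 2 (intervocalic spirantization): /d/ is a stop between vowels /o/ and /e/, so it spirantizes to the fricative [z]. /b/ is a stop between vowels /e/ and /e/, so it spirantizes to the fricative [v]. /bodebevureo/ → bozevevureo.
Rule 3 (pre-rhotic lowering): /u/ is a high vowel immediately before /r/, so it lowers to [o]. /bozevevureo/ → bozevevoreo.
Rule 4 (final vowel raising): /o/ is a mid vowel in word-final position, so it raises to [u]. /bozevevoreo/ → bozevevoreu.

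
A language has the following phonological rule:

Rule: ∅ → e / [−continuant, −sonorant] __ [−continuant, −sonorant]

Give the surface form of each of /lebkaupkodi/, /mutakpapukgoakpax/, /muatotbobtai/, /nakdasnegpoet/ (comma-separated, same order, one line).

lebekaupekodi, mutakepapukegoakepax, muatotebobetai, nakedasnegepoet

/lebkaupkodi/: /b/ and /k/ form a stop–stop cluster, so [e] is inserted between them. /p/ and /k/ form a stop–stop cluster, so [e] is inserted between them. → [lebekaupekodi].
/mutakpapukgoakpax/: /k/ and /p/ form a stop–stop cluster, so [e] is inserted between them. /k/ and /g/ form a stop–stop cluster, so [e] is inserted between them. /k/ and /p/ form a stop–stop cluster, so [e] is inserted between them. → [mutakepapukegoakepax].
/muatotbobtai/: /t/ and /b/ form a stop–stop cluster, so [e] is inserted between them. /b/ and /t/ form a stop–stop cluster, so [e] is inserted between them. → [muatotebobetai].
/nakdasnegpoet/: /k/ and /d/ form a stop–stop cluster, so [e] is inserted between them. /g/ and /p/ form a stop–stop cluster, so [e] is inserted between them. → [nakedasnegepoet].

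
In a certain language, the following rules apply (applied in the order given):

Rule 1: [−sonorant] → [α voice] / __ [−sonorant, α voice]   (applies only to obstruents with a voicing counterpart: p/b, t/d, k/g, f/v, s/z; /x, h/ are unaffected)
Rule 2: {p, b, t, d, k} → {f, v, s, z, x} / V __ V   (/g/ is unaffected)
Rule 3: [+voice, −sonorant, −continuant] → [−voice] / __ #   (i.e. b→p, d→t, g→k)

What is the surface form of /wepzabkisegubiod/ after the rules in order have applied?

Rule 1 (regressive voicing assimilation): /p/ precedes the voiced obstruent /z/, so it voices to [b] by assimilation. /b/ precedes the voiceless obstruent /k/, so it devoices to [p] by assimilation. /wepzabkisegubiod/ → webzapkisegubiod.
Rule 2 (intervocalic spirantization): /b/ is a stop between vowels /u/ and /i/, so it spirantizes to the fricative [v]. /webzapkisegubiod/ → webzapkiseguviod.
Rule 3 (final devoicing): /d/ is a voiced stop in word-final position, so it devoices to [t]. /webzapkiseguviod/ → webzapkiseguviot.

webzapkiseguviot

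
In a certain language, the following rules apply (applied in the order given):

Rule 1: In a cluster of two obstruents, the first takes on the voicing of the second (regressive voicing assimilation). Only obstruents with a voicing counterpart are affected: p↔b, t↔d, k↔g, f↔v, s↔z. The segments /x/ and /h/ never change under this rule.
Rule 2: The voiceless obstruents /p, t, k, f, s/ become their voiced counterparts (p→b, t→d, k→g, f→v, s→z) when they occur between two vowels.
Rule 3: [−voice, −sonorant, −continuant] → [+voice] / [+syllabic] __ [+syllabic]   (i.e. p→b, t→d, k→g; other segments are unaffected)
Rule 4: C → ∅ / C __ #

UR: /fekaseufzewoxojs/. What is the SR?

fegazeuvzewoxoj

Rule 1 (regressive voicing assimilation): /f/ precedes the voiced obstruent /z/, so it voices to [v] by assimilation. /fekaseufzewoxojs/ → fekaseuvzewoxojs.
Rule 2 (intervocalic voicing): /k/ is a voiceless obstruent between vowels /e/ and /a/, so it voices to [g]. /s/ is a voiceless obstruent between vowels /a/ and /e/, so it voices to [z]. /fekaseuvzewoxojs/ → fegazeuvzewoxojs.
Rule 3 (intervocalic voicing): no segment meets the environment; /fegazeuvzewoxojs/ is unchanged.
Rule 4 (final cluster simplification): /s/ is the second consonant of a word-final cluster /js/, so it deletes. /fegazeuvzewoxojs/ → fegazeuvzewoxoj.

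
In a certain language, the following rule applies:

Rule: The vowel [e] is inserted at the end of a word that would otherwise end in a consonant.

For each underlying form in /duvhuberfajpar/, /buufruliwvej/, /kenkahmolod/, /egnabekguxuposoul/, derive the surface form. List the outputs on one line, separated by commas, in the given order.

duvhuberfajpare, buufruliwveje, kenkahmolode, egnabekguxuposoule

/duvhuberfajpar/: the form ends in the consonant /r/, so [e] is inserted word-finally. → [duvhuberfajpare].
/buufruliwvej/: the form ends in the consonant /j/, so [e] is inserted word-finally. → [buufruliwveje].
/kenkahmolod/: the form ends in the consonant /d/, so [e] is inserted word-finally. → [kenkahmolode].
/egnabekguxuposoul/: the form ends in the consonant /l/, so [e] is inserted word-finally. → [egnabekguxuposoule].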